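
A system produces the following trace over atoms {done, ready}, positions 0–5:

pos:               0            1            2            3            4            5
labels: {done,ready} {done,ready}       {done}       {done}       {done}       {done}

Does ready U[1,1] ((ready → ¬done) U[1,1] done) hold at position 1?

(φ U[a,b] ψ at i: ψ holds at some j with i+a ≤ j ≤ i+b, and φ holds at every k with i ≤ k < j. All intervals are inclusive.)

True

Need some j in [2,2] with ((ready → ¬done) U[1,1] done), and ready at every k in [1,j-1].
  j=2: ((ready → ¬done) U[1,1] done) holds; ready holds at every k in [1,1] → satisfied.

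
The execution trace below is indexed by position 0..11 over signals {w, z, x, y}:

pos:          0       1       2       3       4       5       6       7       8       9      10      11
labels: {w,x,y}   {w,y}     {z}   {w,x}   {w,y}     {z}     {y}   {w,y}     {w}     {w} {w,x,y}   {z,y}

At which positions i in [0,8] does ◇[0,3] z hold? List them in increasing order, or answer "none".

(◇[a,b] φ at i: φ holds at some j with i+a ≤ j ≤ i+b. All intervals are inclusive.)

Evaluate at each i in [0,8]:
  i=0: ✓ (witness j=2)
  i=1: ✓ (witness j=2)
  i=2: ✓ (witness j=2)
  i=3: ✓ (witness j=5)
  i=4: ✓ (witness j=5)
  i=5: ✓ (witness j=5)
  i=6: ✗ (none in [6,9])
  i=7: ✗ (none in [7,10])
  i=8: ✓ (witness j=11)

0, 1, 2, 3, 4, 5, 8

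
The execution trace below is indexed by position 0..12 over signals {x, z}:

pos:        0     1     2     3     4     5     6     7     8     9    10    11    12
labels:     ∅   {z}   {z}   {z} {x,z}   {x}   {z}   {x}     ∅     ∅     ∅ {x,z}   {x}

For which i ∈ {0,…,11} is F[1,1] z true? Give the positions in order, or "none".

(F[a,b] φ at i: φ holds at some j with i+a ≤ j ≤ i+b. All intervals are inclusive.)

Evaluate at each i in [0,11]:
  i=0: ✓ (witness j=1)
  i=1: ✓ (witness j=2)
  i=2: ✓ (witness j=3)
  i=3: ✓ (witness j=4)
  i=4: ✗ (none in [5,5])
  i=5: ✓ (witness j=6)
  i=6: ✗ (none in [7,7])
  i=7: ✗ (none in [8,8])
  i=8: ✗ (none in [9,9])
  i=9: ✗ (none in [10,10])
  i=10: ✓ (witness j=11)
  i=11: ✗ (none in [12,12])

0, 1, 2, 3, 5, 10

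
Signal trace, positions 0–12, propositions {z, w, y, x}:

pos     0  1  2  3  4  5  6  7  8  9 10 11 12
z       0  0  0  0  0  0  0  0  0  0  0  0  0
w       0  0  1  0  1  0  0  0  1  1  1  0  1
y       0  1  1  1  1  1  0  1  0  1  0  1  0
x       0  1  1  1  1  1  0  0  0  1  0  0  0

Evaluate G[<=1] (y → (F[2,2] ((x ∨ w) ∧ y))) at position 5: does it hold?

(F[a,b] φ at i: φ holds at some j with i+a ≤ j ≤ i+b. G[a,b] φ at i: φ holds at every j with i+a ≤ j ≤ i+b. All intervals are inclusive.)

Check (y → (F[2,2] ((x ∨ w) ∧ y))) at every j in [5,6]:
  j=5: antecedent true; consequent fails (none in [7,7]) → ✗
  j=6: antecedent false → ✓
Fails at j=5 → formula fails.

No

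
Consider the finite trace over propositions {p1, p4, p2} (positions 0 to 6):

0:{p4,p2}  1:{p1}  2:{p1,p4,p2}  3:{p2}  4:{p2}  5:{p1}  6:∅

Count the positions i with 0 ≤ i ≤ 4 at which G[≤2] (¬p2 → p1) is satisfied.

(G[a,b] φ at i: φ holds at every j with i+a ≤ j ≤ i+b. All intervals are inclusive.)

4

Evaluate at each i in [0,4]:
  i=0: ✓ (all of [0,2])
  i=1: ✓ (all of [1,3])
  i=2: ✓ (all of [2,4])
  i=3: ✓ (all of [3,5])
  i=4: ✗ (fails at j=6)
Positions where it holds: {0, 1, 2, 3} → 4.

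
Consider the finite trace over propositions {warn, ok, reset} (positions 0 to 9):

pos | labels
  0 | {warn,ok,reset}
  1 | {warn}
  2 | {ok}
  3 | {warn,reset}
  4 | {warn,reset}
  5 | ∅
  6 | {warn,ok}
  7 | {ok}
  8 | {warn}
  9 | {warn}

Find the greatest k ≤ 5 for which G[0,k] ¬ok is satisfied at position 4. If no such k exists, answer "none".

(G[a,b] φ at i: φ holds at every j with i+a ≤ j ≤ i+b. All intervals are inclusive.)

1

¬ok must hold from j=4 onward; find where it first fails.
  j=4: holds
  j=5: holds
  j=6: fails
Holds on [4,5], so largest k = 1.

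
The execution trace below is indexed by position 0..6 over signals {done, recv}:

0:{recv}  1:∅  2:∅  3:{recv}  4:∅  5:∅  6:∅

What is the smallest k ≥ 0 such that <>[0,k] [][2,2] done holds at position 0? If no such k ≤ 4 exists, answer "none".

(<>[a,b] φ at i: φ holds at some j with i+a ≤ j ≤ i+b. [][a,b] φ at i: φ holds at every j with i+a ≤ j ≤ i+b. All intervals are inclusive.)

Scan j = 0,1,… for [][2,2] done:
  j=0: fails
  j=1: fails
  j=2: fails
  j=3: fails
  j=4: fails
No j in [0,4] satisfies it → none.

none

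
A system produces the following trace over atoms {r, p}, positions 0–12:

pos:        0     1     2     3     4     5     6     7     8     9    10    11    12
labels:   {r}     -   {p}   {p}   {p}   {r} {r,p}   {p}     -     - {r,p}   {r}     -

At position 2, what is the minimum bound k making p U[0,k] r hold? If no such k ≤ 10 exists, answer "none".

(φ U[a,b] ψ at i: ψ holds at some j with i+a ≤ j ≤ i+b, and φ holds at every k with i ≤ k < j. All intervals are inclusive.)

3

Need earliest j ≥ 2 with r, and p at every k in [2,j-1].
  j=2: rhs fails.
  j=3: rhs fails.
  j=4: rhs fails.
  j=5: rhs holds; lhs holds on [2,4]. k = 3.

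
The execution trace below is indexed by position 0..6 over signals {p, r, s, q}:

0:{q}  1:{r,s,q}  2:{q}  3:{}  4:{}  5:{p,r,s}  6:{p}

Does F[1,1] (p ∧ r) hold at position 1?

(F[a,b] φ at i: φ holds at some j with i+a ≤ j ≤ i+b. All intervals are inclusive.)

No

Check (p ∧ r) at each j in [2,2]:
  j=2: false
No position in the window satisfies it → formula fails.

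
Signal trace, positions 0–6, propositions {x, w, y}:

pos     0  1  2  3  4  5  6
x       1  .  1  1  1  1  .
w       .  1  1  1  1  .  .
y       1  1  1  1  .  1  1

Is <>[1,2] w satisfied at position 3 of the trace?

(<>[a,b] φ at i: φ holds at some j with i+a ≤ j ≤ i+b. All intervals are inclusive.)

Holds

Check w at each j in [4,5]:
  j=4: true
  j=5: false
Found at j=4 → formula holds.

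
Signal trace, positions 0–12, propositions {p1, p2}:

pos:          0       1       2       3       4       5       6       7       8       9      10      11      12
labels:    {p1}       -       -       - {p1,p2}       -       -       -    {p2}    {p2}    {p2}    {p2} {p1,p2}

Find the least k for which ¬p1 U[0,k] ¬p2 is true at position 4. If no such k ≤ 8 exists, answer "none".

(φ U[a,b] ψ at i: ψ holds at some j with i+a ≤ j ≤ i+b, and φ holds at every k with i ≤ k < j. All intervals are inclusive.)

none

Need earliest j ≥ 4 with ¬p2, and ¬p1 at every k in [4,j-1].
  j=4: rhs fails.
  j=5: rhs holds but lhs fails at k=4.
  j=6: rhs holds but lhs fails at k=4.
  j=7: rhs holds but lhs fails at k=4.
  j=8: rhs fails.
  j=9: rhs fails.
  j=10: rhs fails.
  j=11: rhs fails.
  j=12: rhs fails.
No witness within the range → none.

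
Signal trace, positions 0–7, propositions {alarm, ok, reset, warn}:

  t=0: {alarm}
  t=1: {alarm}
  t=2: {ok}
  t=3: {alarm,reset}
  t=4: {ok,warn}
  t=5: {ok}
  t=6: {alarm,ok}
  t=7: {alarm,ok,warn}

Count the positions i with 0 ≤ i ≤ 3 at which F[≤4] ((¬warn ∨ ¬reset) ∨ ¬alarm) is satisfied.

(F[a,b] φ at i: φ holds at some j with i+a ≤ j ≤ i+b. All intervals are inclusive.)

Evaluate at each i in [0,3]:
  i=0: ✓ (witness j=0)
  i=1: ✓ (witness j=1)
  i=2: ✓ (witness j=2)
  i=3: ✓ (witness j=3)
Positions where it holds: {0, 1, 2, 3} → 4.

4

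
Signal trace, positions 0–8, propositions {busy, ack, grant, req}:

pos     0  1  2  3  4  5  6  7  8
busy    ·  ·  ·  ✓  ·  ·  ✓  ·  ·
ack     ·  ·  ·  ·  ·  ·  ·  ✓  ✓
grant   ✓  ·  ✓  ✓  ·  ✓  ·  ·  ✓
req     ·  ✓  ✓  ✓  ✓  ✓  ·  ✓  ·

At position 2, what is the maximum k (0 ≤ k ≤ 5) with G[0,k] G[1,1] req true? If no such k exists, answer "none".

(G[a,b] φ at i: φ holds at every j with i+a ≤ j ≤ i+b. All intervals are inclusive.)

G[1,1] req must hold from j=2 onward; find where it first fails.
  j=2: holds
  j=3: holds
  j=4: holds
  j=5: fails
Holds on [2,4], so largest k = 2.

2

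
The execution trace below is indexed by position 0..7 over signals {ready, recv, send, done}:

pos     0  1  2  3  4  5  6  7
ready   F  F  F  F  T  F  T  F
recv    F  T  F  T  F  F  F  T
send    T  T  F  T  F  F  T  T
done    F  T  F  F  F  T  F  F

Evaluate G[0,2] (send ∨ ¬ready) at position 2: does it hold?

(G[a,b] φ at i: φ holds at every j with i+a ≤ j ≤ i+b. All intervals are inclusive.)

Check (send ∨ ¬ready) at every j in [2,4]:
  j=2: true
  j=3: true
  j=4: false
Fails at j=4 → formula fails.

Does not hold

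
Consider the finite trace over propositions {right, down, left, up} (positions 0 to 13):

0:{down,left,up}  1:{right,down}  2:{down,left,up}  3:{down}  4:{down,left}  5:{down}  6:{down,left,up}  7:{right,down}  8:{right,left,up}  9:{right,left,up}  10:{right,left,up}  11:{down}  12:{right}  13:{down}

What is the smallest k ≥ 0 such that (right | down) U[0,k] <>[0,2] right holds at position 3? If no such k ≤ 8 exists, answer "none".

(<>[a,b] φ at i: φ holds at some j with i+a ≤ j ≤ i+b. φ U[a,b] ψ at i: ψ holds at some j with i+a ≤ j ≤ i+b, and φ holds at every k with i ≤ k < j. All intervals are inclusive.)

Need earliest j ≥ 3 with <>[0,2] right, and (right | down) at every k in [3,j-1].
  j=3: rhs fails.
  j=4: rhs fails.
  j=5: rhs holds; lhs holds on [3,4]. k = 2.

2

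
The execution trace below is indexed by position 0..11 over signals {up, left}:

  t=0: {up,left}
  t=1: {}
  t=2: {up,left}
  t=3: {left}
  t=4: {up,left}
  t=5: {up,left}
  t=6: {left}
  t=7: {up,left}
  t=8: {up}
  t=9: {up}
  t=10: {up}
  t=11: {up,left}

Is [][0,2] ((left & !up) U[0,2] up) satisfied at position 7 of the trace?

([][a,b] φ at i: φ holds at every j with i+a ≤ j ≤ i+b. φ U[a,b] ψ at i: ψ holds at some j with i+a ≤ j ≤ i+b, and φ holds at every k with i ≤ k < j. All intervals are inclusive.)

True

Check ((left & !up) U[0,2] up) at every j in [7,9]:
  j=7: holds
  j=8: holds
  j=9: holds
All positions satisfy it → formula holds.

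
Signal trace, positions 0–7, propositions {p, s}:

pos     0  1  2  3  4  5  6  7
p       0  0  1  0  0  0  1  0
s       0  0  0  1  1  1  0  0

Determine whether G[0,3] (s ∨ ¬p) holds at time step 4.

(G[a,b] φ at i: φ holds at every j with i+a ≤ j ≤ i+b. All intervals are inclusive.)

Does not hold

Check (s ∨ ¬p) at every j in [4,7]:
  j=4: true
  j=5: true
  j=6: false
  j=7: true
Fails at j=6 → formula fails.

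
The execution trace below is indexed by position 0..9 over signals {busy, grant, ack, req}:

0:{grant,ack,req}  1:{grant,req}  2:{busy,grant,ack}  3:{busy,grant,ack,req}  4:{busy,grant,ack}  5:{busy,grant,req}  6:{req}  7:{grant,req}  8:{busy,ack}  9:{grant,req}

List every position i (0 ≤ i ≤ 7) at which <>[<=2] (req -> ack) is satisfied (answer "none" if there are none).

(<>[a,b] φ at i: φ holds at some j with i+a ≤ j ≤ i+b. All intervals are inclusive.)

Evaluate at each i in [0,7]:
  i=0: ✓ (witness j=0)
  i=1: ✓ (witness j=2)
  i=2: ✓ (witness j=2)
  i=3: ✓ (witness j=3)
  i=4: ✓ (witness j=4)
  i=5: ✗ (none in [5,7])
  i=6: ✓ (witness j=8)
  i=7: ✓ (witness j=8)

0, 1, 2, 3, 4, 6, 7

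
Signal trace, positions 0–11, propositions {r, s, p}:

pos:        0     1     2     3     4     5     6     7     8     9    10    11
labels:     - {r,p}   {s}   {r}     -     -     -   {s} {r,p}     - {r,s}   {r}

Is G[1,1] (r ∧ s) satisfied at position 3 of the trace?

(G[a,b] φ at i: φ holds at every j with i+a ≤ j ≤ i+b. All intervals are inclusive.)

Check (r ∧ s) at every j in [4,4]:
  j=4: false
Fails at j=4 → formula fails.

False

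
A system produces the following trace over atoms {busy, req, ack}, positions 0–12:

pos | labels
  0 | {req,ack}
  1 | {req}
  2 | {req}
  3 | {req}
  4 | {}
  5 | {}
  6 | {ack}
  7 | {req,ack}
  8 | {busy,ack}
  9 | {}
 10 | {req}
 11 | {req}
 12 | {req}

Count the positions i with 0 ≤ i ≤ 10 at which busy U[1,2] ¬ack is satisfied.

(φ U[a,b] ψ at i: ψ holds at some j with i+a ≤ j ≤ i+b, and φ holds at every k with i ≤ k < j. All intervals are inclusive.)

Evaluate at each i in [0,10]:
  i=0: ✗ (lhs fails at k=0 before rhs at j=1)
  i=1: ✗ (lhs fails at k=1 before rhs at j=2)
  i=2: ✗ (lhs fails at k=2 before rhs at j=3)
  i=3: ✗ (lhs fails at k=3 before rhs at j=4)
  i=4: ✗ (lhs fails at k=4 before rhs at j=5)
  i=5: ✗ (no rhs in [6,7])
  i=6: ✗ (no rhs in [7,8])
  i=7: ✗ (lhs fails at k=7 before rhs at j=9)
  i=8: ✓ (rhs at j=9; lhs holds on [8,8])
  i=9: ✗ (lhs fails at k=9 before rhs at j=10)
  i=10: ✗ (lhs fails at k=10 before rhs at j=11)
Positions where it holds: {8} → 1.

1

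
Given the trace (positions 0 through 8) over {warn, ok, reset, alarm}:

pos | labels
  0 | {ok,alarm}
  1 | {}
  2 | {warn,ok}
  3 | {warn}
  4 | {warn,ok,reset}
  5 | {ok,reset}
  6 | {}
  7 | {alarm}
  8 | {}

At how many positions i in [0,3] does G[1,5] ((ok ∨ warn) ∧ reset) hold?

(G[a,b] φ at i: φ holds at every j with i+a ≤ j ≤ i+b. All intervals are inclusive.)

Evaluate at each i in [0,3]:
  i=0: ✗ (fails at j=1)
  i=1: ✗ (fails at j=2)
  i=2: ✗ (fails at j=3)
  i=3: ✗ (fails at j=6)
Positions where it holds: {} → 0.

0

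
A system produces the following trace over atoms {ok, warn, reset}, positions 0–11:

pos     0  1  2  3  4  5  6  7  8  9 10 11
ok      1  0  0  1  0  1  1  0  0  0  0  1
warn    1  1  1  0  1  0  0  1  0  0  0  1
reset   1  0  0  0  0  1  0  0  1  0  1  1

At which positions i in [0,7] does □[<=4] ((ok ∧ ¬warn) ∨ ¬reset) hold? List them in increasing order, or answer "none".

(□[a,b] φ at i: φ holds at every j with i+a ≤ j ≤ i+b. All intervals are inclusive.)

1, 2, 3

Evaluate at each i in [0,7]:
  i=0: ✗ (fails at j=0)
  i=1: ✓ (all of [1,5])
  i=2: ✓ (all of [2,6])
  i=3: ✓ (all of [3,7])
  i=4: ✗ (fails at j=8)
  i=5: ✗ (fails at j=8)
  i=6: ✗ (fails at j=8)
  i=7: ✗ (fails at j=8)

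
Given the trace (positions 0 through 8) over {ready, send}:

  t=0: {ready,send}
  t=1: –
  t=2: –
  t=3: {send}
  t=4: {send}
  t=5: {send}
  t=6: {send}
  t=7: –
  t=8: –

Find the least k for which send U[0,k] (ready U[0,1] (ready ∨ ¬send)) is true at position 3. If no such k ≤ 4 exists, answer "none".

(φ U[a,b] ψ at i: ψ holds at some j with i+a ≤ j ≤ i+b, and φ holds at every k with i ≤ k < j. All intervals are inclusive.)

Need earliest j ≥ 3 with (ready U[0,1] (ready ∨ ¬send)), and send at every k in [3,j-1].
  j=3: rhs fails.
  j=4: rhs fails.
  j=5: rhs fails.
  j=6: rhs fails.
  j=7: rhs holds; lhs holds on [3,6]. k = 4.

4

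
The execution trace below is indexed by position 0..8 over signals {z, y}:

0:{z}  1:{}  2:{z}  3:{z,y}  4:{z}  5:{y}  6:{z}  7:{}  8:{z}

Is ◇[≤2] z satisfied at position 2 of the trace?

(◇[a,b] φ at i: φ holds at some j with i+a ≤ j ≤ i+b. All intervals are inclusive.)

Check z at each j in [2,4]:
  j=2: true
  j=3: true
  j=4: true
Found at j=2 → formula holds.

Yes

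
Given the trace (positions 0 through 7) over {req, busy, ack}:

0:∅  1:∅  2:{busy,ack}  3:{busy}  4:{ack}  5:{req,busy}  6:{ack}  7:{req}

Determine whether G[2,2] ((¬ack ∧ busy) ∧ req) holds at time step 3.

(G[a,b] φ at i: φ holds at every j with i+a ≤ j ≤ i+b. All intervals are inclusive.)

Check ((¬ack ∧ busy) ∧ req) at every j in [5,5]:
  j=5: true
All positions satisfy it → formula holds.

True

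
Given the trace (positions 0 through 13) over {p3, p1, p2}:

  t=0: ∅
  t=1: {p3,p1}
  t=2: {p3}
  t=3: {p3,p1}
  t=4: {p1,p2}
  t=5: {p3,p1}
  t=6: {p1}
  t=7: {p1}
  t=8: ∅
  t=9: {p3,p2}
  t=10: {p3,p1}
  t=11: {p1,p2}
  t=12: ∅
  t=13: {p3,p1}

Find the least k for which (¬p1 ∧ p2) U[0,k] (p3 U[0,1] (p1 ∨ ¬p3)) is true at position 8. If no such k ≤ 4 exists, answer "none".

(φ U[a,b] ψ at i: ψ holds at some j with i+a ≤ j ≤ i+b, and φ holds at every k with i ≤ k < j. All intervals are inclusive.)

Need earliest j ≥ 8 with (p3 U[0,1] (p1 ∨ ¬p3)), and (¬p1 ∧ p2) at every k in [8,j-1].
  j=8: rhs holds (empty prefix). k = 0.

0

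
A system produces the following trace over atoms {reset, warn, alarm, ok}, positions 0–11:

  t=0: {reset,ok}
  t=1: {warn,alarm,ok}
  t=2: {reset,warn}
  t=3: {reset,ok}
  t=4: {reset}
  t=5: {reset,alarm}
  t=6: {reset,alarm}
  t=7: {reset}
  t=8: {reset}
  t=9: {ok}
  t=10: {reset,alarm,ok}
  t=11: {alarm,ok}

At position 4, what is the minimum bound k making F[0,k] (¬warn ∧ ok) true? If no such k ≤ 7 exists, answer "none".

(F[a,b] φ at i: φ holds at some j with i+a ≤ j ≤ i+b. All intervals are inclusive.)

5

Scan j = 4,5,… for (¬warn ∧ ok):
  j=4: fails
  j=5: fails
  j=6: fails
  j=7: fails
  j=8: fails
  j=9: holds
First hit at j=9, so smallest k = 9-4 = 5.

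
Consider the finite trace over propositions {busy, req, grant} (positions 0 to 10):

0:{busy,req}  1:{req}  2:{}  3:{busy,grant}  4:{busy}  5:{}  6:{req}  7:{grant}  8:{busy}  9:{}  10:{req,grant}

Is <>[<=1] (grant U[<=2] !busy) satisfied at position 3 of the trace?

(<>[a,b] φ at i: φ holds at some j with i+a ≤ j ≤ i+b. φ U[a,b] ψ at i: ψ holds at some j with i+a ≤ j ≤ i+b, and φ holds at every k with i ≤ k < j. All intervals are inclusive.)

False

Check (grant U[<=2] !busy) at each j in [3,4]:
  j=3: fails
  j=4: fails
No position in the window satisfies it → formula fails.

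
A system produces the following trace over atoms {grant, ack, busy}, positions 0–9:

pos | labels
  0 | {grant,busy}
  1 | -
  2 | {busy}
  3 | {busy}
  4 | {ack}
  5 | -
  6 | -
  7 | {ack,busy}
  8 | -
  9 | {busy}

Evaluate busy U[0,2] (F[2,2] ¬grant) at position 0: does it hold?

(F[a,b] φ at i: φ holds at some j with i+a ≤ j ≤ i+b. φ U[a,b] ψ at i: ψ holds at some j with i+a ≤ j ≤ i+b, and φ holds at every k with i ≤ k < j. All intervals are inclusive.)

Need some j in [0,2] with F[2,2] ¬grant, and busy at every k in [0,j-1].
  j=0: F[2,2] ¬grant holds; no prefix to check → satisfied.

Holds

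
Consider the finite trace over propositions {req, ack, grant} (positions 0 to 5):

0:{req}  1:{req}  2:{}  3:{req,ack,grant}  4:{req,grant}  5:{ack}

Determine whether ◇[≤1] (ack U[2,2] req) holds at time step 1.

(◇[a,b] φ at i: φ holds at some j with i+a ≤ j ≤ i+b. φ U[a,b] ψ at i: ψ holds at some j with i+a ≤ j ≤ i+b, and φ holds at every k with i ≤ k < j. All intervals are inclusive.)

Check (ack U[2,2] req) at each j in [1,2]:
  j=1: fails
  j=2: fails
No position in the window satisfies it → formula fails.

No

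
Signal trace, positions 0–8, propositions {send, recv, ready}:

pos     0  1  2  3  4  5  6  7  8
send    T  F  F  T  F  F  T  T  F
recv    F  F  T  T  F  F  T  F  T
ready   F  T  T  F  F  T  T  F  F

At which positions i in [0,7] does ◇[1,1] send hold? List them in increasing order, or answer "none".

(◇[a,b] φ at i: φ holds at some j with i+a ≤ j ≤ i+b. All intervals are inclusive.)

2, 5, 6

Evaluate at each i in [0,7]:
  i=0: ✗ (none in [1,1])
  i=1: ✗ (none in [2,2])
  i=2: ✓ (witness j=3)
  i=3: ✗ (none in [4,4])
  i=4: ✗ (none in [5,5])
  i=5: ✓ (witness j=6)
  i=6: ✓ (witness j=7)
  i=7: ✗ (none in [8,8])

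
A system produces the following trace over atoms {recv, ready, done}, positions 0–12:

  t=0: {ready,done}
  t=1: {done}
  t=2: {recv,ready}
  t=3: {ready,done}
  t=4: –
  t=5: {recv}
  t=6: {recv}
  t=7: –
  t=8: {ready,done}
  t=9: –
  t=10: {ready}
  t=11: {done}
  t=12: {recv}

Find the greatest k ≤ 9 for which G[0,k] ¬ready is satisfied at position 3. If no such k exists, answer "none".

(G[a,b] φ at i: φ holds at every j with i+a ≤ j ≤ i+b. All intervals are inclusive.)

¬ready must hold from j=3 onward; find where it first fails.
  j=3: fails → no k works.

none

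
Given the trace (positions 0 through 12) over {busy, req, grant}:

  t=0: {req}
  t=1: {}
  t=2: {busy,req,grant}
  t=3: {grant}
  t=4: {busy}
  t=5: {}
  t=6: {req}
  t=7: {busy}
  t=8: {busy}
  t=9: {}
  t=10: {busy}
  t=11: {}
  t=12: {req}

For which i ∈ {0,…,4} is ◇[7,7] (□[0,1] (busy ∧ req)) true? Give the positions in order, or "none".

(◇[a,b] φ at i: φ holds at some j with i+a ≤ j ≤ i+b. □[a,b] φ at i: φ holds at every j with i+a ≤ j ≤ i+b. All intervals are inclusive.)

Evaluate at each i in [0,4]:
  i=0: ✗ (none in [7,7])
  i=1: ✗ (none in [8,8])
  i=2: ✗ (none in [9,9])
  i=3: ✗ (none in [10,10])
  i=4: ✗ (none in [11,11])

none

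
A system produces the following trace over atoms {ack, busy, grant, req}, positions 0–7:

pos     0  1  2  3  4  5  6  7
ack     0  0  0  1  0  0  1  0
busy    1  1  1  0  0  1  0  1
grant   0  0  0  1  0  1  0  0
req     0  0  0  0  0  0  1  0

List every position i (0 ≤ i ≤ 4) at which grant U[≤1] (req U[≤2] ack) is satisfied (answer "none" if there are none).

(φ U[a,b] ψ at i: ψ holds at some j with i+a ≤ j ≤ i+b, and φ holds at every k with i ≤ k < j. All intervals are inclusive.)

Evaluate at each i in [0,4]:
  i=0: ✗ (no rhs in [0,1])
  i=1: ✗ (no rhs in [1,2])
  i=2: ✗ (lhs fails at k=2 before rhs at j=3)
  i=3: ✓ (rhs at j=3)
  i=4: ✗ (no rhs in [4,5])

3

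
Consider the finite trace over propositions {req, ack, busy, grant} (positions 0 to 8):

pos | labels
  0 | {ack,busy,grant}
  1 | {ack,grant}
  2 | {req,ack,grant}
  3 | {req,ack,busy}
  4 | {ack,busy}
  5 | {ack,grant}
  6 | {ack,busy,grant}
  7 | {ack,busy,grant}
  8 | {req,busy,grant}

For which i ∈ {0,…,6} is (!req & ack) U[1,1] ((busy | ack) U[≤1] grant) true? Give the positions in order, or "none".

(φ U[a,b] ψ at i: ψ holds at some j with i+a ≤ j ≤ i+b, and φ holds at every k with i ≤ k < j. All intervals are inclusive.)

0, 1, 4, 5, 6

Evaluate at each i in [0,6]:
  i=0: ✓ (rhs at j=1; lhs holds on [0,0])
  i=1: ✓ (rhs at j=2; lhs holds on [1,1])
  i=2: ✗ (no rhs in [3,3])
  i=3: ✗ (lhs fails at k=3 before rhs at j=4)
  i=4: ✓ (rhs at j=5; lhs holds on [4,4])
  i=5: ✓ (rhs at j=6; lhs holds on [5,5])
  i=6: ✓ (rhs at j=7; lhs holds on [6,6])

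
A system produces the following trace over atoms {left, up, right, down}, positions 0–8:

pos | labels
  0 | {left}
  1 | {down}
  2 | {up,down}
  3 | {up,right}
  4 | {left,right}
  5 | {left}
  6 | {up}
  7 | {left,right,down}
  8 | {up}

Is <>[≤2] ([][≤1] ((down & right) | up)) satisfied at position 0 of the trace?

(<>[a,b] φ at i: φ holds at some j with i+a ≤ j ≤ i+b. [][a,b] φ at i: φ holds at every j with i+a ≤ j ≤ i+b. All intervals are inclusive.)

Yes

Check [][≤1] ((down & right) | up) at each j in [0,2]:
  j=0: fails at 0
  j=1: fails at 1
  j=2: holds on [2,3]
Found at j=2 → formula holds.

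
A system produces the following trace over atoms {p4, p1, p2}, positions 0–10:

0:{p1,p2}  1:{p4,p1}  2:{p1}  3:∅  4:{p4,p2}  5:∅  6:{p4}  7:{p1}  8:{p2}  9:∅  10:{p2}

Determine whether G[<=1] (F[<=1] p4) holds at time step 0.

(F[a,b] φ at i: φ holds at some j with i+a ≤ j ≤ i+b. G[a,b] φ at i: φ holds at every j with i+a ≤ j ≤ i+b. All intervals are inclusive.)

Yes

Check F[<=1] p4 at every j in [0,1]:
  j=0: holds (witness at 1)
  j=1: holds (witness at 1)
All positions satisfy it → formula holds.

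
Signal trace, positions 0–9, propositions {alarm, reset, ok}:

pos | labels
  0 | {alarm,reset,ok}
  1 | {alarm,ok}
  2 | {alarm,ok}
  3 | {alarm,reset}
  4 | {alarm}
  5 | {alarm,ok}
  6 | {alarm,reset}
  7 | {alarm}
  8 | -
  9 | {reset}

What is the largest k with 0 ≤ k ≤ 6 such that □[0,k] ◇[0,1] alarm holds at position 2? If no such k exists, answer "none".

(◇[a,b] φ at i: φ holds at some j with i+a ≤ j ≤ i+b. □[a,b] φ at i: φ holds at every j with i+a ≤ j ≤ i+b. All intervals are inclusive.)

◇[0,1] alarm must hold from j=2 onward; find where it first fails.
  j=2: holds
  j=3: holds
  j=4: holds
  j=5: holds
  j=6: holds
  j=7: holds
  j=8: fails
Holds on [2,7], so largest k = 5.

5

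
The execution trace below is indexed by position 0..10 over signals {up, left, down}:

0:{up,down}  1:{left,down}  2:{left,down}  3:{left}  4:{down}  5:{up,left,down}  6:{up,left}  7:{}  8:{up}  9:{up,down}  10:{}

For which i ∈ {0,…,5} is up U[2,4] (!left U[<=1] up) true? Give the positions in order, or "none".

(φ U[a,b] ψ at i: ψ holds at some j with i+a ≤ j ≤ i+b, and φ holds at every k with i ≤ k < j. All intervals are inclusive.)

5

Evaluate at each i in [0,5]:
  i=0: ✗ (lhs fails at k=1 before rhs at j=4)
  i=1: ✗ (lhs fails at k=1 before rhs at j=4)
  i=2: ✗ (lhs fails at k=2 before rhs at j=4)
  i=3: ✗ (lhs fails at k=3 before rhs at j=5)
  i=4: ✗ (lhs fails at k=4 before rhs at j=6)
  i=5: ✓ (rhs at j=7; lhs holds on [5,6])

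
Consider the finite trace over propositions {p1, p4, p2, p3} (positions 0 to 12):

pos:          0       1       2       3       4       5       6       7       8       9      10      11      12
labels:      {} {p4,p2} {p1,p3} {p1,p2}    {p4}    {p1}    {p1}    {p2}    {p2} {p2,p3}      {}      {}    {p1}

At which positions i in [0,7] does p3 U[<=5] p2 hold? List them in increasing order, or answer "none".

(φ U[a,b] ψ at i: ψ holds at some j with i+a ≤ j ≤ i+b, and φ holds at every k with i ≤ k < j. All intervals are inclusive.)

Evaluate at each i in [0,7]:
  i=0: ✗ (lhs fails at k=0 before rhs at j=1)
  i=1: ✓ (rhs at j=1)
  i=2: ✓ (rhs at j=3; lhs holds on [2,2])
  i=3: ✓ (rhs at j=3)
  i=4: ✗ (lhs fails at k=4 before rhs at j=7)
  i=5: ✗ (lhs fails at k=5 before rhs at j=7)
  i=6: ✗ (lhs fails at k=6 before rhs at j=7)
  i=7: ✓ (rhs at j=7)

1, 2, 3, 7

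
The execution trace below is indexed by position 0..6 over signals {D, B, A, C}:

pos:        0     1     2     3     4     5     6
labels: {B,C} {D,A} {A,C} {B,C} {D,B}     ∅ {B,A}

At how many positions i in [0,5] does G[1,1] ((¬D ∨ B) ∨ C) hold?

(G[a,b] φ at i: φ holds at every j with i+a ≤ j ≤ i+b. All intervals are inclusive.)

5

Evaluate at each i in [0,5]:
  i=0: ✗ (fails at j=1)
  i=1: ✓ (all of [2,2])
  i=2: ✓ (all of [3,3])
  i=3: ✓ (all of [4,4])
  i=4: ✓ (all of [5,5])
  i=5: ✓ (all of [6,6])
Positions where it holds: {1, 2, 3, 4, 5} → 5.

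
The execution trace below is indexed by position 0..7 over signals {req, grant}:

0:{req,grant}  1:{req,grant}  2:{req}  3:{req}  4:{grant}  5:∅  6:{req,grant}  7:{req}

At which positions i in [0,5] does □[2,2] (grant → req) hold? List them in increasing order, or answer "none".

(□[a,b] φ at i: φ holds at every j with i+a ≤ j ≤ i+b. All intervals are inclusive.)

Evaluate at each i in [0,5]:
  i=0: ✓ (all of [2,2])
  i=1: ✓ (all of [3,3])
  i=2: ✗ (fails at j=4)
  i=3: ✓ (all of [5,5])
  i=4: ✓ (all of [6,6])
  i=5: ✓ (all of [7,7])

0, 1, 3, 4, 5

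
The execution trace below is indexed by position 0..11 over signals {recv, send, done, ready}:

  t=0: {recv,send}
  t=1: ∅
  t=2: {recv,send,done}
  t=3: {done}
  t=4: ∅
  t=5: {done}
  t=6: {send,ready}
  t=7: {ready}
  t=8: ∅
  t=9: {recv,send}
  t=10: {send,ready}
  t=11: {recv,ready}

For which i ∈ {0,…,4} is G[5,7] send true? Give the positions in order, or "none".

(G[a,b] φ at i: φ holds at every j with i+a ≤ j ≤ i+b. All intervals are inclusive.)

none

Evaluate at each i in [0,4]:
  i=0: ✗ (fails at j=5)
  i=1: ✗ (fails at j=7)
  i=2: ✗ (fails at j=7)
  i=3: ✗ (fails at j=8)
  i=4: ✗ (fails at j=11)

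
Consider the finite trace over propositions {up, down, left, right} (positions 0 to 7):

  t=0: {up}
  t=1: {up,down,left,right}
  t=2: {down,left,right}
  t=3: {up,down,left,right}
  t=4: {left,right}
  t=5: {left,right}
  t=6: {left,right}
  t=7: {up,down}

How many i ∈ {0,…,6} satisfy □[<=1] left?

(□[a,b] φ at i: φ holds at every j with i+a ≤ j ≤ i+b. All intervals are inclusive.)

5

Evaluate at each i in [0,6]:
  i=0: ✗ (fails at j=0)
  i=1: ✓ (all of [1,2])
  i=2: ✓ (all of [2,3])
  i=3: ✓ (all of [3,4])
  i=4: ✓ (all of [4,5])
  i=5: ✓ (all of [5,6])
  i=6: ✗ (fails at j=7)
Positions where it holds: {1, 2, 3, 4, 5} → 5.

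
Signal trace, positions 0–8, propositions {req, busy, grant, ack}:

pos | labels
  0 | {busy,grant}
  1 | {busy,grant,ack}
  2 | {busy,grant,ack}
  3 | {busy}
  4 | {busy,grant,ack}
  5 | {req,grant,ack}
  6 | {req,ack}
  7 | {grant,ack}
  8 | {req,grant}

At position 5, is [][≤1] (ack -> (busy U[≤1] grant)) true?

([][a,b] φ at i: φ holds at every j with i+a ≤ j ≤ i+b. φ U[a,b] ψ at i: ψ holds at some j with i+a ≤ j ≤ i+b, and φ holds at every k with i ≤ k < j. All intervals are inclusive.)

Check (ack -> (busy U[≤1] grant)) at every j in [5,6]:
  j=5: antecedent true; consequent holds → ✓
  j=6: antecedent true; consequent fails → ✗
Fails at j=6 → formula fails.

Does not hold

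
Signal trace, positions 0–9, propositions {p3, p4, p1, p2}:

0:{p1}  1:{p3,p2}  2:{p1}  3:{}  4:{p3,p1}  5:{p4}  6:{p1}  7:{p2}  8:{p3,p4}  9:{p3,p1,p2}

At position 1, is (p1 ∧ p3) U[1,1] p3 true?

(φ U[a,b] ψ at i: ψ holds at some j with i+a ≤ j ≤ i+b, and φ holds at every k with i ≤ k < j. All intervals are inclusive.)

No

Need some j in [2,2] with p3, and (p1 ∧ p3) at every k in [1,j-1].
  j=2: p3 false.
No j in the window works → until fails.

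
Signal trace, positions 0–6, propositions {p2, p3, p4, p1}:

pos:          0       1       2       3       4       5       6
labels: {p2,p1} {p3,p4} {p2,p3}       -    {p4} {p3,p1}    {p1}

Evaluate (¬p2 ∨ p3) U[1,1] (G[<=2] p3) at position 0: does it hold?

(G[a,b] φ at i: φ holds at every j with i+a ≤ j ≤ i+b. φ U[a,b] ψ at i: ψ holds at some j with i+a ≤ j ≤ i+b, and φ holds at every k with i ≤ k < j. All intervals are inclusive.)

Need some j in [1,1] with G[<=2] p3, and (¬p2 ∨ p3) at every k in [0,j-1].
  j=1: G[<=2] p3 — fails at 3.
No j in the window works → until fails.

No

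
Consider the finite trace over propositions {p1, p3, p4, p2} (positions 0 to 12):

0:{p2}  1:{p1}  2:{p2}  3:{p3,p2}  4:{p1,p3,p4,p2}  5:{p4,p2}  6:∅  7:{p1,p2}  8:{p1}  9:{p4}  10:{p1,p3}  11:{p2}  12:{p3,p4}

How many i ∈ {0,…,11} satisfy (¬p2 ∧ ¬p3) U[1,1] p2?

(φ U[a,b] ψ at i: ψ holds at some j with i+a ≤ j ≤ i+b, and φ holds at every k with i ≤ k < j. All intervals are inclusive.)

Evaluate at each i in [0,11]:
  i=0: ✗ (no rhs in [1,1])
  i=1: ✓ (rhs at j=2; lhs holds on [1,1])
  i=2: ✗ (lhs fails at k=2 before rhs at j=3)
  i=3: ✗ (lhs fails at k=3 before rhs at j=4)
  i=4: ✗ (lhs fails at k=4 before rhs at j=5)
  i=5: ✗ (no rhs in [6,6])
  i=6: ✓ (rhs at j=7; lhs holds on [6,6])
  i=7: ✗ (no rhs in [8,8])
  i=8: ✗ (no rhs in [9,9])
  i=9: ✗ (no rhs in [10,10])
  i=10: ✗ (lhs fails at k=10 before rhs at j=11)
  i=11: ✗ (no rhs in [12,12])
Positions where it holds: {1, 6} → 2.

2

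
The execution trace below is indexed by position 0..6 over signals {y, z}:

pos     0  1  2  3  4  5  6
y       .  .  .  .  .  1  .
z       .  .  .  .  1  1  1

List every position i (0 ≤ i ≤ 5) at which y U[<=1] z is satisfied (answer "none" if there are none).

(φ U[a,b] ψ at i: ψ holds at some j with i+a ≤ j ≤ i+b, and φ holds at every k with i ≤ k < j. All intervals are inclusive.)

Evaluate at each i in [0,5]:
  i=0: ✗ (no rhs in [0,1])
  i=1: ✗ (no rhs in [1,2])
  i=2: ✗ (no rhs in [2,3])
  i=3: ✗ (lhs fails at k=3 before rhs at j=4)
  i=4: ✓ (rhs at j=4)
  i=5: ✓ (rhs at j=5)

4, 5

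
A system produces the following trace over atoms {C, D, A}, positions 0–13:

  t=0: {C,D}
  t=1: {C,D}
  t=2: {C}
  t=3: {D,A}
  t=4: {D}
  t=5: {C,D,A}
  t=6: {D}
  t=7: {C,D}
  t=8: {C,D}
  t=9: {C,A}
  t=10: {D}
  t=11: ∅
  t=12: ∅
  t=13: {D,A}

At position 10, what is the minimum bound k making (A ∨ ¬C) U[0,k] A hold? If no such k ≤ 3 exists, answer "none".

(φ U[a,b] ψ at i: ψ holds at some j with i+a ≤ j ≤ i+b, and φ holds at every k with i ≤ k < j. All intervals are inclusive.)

3

Need earliest j ≥ 10 with A, and (A ∨ ¬C) at every k in [10,j-1].
  j=10: rhs fails.
  j=11: rhs fails.
  j=12: rhs fails.
  j=13: rhs holds; lhs holds on [10,12]. k = 3.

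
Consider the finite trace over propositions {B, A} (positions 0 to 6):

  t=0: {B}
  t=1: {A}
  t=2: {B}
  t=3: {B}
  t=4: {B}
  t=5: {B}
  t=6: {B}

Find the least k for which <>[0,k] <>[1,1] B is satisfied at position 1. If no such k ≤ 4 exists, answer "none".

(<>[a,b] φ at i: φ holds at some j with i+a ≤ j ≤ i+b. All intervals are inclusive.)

Scan j = 1,2,… for <>[1,1] B:
  j=1: holds
First hit at j=1, so smallest k = 1-1 = 0.

0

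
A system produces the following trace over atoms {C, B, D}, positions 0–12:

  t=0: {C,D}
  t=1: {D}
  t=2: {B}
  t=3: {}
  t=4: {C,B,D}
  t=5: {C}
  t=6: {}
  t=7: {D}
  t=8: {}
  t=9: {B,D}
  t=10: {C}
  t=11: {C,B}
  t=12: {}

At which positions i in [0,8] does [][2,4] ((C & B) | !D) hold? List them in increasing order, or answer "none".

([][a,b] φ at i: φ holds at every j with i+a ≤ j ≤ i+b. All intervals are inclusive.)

0, 1, 2, 8

Evaluate at each i in [0,8]:
  i=0: ✓ (all of [2,4])
  i=1: ✓ (all of [3,5])
  i=2: ✓ (all of [4,6])
  i=3: ✗ (fails at j=7)
  i=4: ✗ (fails at j=7)
  i=5: ✗ (fails at j=7)
  i=6: ✗ (fails at j=9)
  i=7: ✗ (fails at j=9)
  i=8: ✓ (all of [10,12])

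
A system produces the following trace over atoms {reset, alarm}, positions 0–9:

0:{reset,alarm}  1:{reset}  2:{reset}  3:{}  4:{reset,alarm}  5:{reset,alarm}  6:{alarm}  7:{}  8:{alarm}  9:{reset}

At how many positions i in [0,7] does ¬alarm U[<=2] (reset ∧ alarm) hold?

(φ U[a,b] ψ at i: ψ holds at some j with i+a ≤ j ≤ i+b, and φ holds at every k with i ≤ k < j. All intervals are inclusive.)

Evaluate at each i in [0,7]:
  i=0: ✓ (rhs at j=0)
  i=1: ✗ (no rhs in [1,3])
  i=2: ✓ (rhs at j=4; lhs holds on [2,3])
  i=3: ✓ (rhs at j=4; lhs holds on [3,3])
  i=4: ✓ (rhs at j=4)
  i=5: ✓ (rhs at j=5)
  i=6: ✗ (no rhs in [6,8])
  i=7: ✗ (no rhs in [7,9])
Positions where it holds: {0, 2, 3, 4, 5} → 5.

5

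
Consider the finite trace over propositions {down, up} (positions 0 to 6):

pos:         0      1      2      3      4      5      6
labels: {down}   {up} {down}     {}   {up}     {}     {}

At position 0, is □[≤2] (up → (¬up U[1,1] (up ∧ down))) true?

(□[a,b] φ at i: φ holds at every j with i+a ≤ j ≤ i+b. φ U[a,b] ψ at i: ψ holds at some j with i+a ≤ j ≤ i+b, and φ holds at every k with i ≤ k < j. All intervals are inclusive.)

Check (up → (¬up U[1,1] (up ∧ down))) at every j in [0,2]:
  j=0: antecedent false → ✓
  j=1: antecedent true; consequent fails → ✗
  j=2: antecedent false → ✓
Fails at j=1 → formula fails.

False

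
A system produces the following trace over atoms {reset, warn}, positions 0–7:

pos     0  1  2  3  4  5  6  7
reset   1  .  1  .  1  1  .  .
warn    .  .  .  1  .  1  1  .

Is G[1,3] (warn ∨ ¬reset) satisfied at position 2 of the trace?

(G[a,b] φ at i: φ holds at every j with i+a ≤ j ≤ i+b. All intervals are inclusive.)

Does not hold

Check (warn ∨ ¬reset) at every j in [3,5]:
  j=3: true
  j=4: false
  j=5: true
Fails at j=4 → formula fails.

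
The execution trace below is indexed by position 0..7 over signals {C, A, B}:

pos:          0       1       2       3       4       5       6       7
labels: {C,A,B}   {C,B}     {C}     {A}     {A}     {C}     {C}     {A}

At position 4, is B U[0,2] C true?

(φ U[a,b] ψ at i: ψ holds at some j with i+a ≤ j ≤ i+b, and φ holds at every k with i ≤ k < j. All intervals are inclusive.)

Need some j in [4,6] with C, and B at every k in [4,j-1].
  j=4: C false.
  j=5: C holds, but B fails at k=4 → not this j.
  j=6: C holds, but B fails at k=4 → not this j.
No j in the window works → until fails.

Does not hold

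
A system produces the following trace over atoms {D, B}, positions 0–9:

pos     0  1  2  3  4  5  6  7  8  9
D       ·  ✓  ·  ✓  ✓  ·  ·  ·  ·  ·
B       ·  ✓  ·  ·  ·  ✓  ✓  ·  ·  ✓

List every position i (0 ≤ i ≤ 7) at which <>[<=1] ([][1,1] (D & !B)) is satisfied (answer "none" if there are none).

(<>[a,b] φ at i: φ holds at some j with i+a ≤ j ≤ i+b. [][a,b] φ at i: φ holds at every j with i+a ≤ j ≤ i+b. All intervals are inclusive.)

Evaluate at each i in [0,7]:
  i=0: ✗ (none in [0,1])
  i=1: ✓ (witness j=2)
  i=2: ✓ (witness j=2)
  i=3: ✓ (witness j=3)
  i=4: ✗ (none in [4,5])
  i=5: ✗ (none in [5,6])
  i=6: ✗ (none in [6,7])
  i=7: ✗ (none in [7,8])

1, 2, 3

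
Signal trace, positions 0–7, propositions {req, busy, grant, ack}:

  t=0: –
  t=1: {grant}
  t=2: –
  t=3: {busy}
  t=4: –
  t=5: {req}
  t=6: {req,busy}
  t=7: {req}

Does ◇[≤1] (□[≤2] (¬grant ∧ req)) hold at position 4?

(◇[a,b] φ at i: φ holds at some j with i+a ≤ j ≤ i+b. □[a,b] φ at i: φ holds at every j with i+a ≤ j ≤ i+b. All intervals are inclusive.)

Yes

Check □[≤2] (¬grant ∧ req) at each j in [4,5]:
  j=4: fails at 4
  j=5: holds on [5,7]
Found at j=5 → formula holds.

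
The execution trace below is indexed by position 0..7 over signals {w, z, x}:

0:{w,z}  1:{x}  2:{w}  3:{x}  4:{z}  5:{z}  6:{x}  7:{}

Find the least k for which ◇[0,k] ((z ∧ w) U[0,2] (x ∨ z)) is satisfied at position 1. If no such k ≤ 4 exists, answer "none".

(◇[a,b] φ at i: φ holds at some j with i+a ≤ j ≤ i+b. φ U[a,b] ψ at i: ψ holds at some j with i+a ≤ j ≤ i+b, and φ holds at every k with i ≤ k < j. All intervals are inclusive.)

0

Scan j = 1,2,… for ((z ∧ w) U[0,2] (x ∨ z)):
  j=1: holds
First hit at j=1, so smallest k = 1-1 = 0.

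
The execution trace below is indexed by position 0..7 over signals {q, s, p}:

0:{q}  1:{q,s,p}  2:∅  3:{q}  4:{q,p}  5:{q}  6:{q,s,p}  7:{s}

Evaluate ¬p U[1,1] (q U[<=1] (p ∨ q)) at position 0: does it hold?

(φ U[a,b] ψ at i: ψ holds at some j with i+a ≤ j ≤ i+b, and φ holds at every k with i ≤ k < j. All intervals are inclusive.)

True

Need some j in [1,1] with (q U[<=1] (p ∨ q)), and ¬p at every k in [0,j-1].
  j=1: (q U[<=1] (p ∨ q)) holds; ¬p holds at every k in [0,0] → satisfied.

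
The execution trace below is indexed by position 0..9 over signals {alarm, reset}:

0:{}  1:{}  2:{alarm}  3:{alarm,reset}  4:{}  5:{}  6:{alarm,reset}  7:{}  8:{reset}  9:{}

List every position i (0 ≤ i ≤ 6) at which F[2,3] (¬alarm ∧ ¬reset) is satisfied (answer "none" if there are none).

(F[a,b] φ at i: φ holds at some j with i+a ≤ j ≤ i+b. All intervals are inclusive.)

Evaluate at each i in [0,6]:
  i=0: ✗ (none in [2,3])
  i=1: ✓ (witness j=4)
  i=2: ✓ (witness j=4)
  i=3: ✓ (witness j=5)
  i=4: ✓ (witness j=7)
  i=5: ✓ (witness j=7)
  i=6: ✓ (witness j=9)

1, 2, 3, 4, 5, 6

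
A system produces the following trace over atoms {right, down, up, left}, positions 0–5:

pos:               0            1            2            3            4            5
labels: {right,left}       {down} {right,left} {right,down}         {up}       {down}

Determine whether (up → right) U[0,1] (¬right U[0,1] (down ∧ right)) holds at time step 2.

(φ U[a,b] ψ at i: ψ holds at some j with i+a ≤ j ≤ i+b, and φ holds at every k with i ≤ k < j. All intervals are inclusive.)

Holds

Need some j in [2,3] with (¬right U[0,1] (down ∧ right)), and (up → right) at every k in [2,j-1].
  j=2: (¬right U[0,1] (down ∧ right)) — fails.
  j=3: (¬right U[0,1] (down ∧ right)) holds; (up → right) holds at every k in [2,2] → satisfied.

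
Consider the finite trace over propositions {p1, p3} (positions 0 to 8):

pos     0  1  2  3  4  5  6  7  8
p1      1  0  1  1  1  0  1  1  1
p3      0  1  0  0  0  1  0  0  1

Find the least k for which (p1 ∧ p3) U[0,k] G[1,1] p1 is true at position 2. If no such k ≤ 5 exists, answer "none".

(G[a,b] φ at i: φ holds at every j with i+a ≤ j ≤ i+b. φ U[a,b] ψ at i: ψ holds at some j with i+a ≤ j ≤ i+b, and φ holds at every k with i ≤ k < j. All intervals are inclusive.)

Need earliest j ≥ 2 with G[1,1] p1, and (p1 ∧ p3) at every k in [2,j-1].
  j=2: rhs holds (empty prefix). k = 0.

0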